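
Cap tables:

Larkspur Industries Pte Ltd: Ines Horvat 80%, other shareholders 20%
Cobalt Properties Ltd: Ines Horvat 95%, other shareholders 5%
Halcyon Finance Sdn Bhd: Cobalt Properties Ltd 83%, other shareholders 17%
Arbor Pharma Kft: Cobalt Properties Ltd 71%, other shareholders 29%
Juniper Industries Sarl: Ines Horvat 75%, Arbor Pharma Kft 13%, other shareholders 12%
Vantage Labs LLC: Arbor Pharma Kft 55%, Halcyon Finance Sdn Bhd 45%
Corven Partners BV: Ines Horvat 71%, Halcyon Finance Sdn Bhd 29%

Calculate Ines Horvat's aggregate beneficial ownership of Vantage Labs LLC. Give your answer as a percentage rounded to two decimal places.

Ines reaches Vantage along 2 paths.
Via Cobalt → Arbor: 95% × 71% × 55% = 37.0975%.
Via Cobalt → Halcyon: 95% × 83% × 45% = 35.4825%.
Total: 37.0975% + 35.4825% = 72.58%.

72.58%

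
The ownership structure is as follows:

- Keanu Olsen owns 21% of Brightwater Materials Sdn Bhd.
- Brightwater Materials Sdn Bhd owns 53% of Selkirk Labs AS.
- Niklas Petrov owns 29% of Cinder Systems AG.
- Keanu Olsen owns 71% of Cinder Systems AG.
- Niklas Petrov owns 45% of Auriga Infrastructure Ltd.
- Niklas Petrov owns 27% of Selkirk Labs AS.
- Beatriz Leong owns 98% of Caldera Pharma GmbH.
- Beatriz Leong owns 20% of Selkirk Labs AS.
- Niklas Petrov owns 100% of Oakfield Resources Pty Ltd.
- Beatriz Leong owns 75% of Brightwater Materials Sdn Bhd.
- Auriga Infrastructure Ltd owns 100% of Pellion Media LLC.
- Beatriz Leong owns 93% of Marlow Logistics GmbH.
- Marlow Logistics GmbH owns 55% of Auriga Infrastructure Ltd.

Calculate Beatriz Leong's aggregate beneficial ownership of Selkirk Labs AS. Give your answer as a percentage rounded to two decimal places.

Beatriz reaches Selkirk along 2 paths.
Via Brightwater: 75% × 53% = 39.75%.
Direct stake: 20% = 20%.
Total: 39.75% + 20% = 59.75%.

59.75%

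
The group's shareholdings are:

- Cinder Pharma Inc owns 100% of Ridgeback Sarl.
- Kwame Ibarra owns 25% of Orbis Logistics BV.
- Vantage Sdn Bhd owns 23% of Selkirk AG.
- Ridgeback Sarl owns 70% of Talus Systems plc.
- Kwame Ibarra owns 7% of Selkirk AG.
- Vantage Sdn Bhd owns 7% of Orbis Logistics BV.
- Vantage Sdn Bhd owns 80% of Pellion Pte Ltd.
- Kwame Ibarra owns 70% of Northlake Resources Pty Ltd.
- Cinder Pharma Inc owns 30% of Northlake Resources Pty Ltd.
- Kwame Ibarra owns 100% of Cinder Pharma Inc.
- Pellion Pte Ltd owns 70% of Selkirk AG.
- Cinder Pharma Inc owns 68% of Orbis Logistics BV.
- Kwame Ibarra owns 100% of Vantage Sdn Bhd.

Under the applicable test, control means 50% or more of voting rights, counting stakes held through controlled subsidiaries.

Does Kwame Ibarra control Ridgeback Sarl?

Yes

Kwame holds 100% of Cinder, so Kwame controls Cinder.
Cinder holds 100% of Ridgeback, so Kwame controls Ridgeback.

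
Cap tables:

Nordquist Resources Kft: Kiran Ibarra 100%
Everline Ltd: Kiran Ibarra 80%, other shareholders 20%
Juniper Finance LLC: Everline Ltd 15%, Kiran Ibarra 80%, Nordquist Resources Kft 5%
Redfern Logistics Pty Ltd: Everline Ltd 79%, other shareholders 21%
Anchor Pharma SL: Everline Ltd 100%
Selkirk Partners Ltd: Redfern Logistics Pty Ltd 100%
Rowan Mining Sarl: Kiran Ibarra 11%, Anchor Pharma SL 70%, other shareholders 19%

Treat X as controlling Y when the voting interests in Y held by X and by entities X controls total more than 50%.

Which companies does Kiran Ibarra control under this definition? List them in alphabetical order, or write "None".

Anchor Pharma SL, Everline Ltd, Juniper Finance LLC, Nordquist Resources Kft, Redfern Logistics Pty Ltd, Rowan Mining Sarl, Selkirk Partners Ltd

Kiran holds 100% of Nordquist, so Kiran controls Nordquist.
Kiran holds 80% of Everline, so Kiran controls Everline.
Everline and Kiran and Nordquist together hold 15% + 80% + 5% = 100% of Juniper, so Kiran controls Juniper.
Everline holds 79% of Redfern, so Kiran controls Redfern.
Everline holds 100% of Anchor, so Kiran controls Anchor.
Redfern holds 100% of Selkirk, so Kiran controls Selkirk.
Kiran and Anchor together hold 11% + 70% = 81% of Rowan, so Kiran controls Rowan.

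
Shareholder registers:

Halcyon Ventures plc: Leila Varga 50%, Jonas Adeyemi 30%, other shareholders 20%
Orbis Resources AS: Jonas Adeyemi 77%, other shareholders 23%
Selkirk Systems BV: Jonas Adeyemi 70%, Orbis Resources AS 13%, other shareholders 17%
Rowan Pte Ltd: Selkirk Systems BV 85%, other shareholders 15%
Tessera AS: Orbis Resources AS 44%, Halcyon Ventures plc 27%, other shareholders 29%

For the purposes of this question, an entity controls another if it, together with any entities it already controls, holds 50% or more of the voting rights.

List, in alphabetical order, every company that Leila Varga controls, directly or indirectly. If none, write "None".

Halcyon Ventures plc

Leila holds 50% of Halcyon, so Leila controls Halcyon.
No other company's threshold is met.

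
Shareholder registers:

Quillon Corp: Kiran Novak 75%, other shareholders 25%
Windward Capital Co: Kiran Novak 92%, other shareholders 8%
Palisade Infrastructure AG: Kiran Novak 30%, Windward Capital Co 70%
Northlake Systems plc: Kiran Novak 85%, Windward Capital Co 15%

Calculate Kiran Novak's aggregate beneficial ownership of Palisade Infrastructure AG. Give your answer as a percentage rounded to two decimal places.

Kiran reaches Palisade along 2 paths.
Direct stake: 30% = 30%.
Via Windward: 92% × 70% = 64.4%.
Total: 30% + 64.4% = 94.4%.
Rounded: 94.40%.

94.40%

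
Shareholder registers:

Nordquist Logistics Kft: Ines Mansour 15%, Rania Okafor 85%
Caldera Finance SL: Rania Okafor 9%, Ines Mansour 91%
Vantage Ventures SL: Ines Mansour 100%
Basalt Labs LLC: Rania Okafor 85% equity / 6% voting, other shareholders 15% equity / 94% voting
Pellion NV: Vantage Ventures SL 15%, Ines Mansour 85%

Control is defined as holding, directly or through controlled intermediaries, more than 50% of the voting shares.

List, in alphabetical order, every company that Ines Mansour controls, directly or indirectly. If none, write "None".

Caldera Finance SL, Pellion NV, Vantage Ventures SL

Ines holds 91% of Caldera, so Ines controls Caldera.
Ines holds 100% of Vantage, so Ines controls Vantage.
Vantage and Ines together hold 15% + 85% = 100% of Pellion, so Ines controls Pellion.
No other company's threshold is met.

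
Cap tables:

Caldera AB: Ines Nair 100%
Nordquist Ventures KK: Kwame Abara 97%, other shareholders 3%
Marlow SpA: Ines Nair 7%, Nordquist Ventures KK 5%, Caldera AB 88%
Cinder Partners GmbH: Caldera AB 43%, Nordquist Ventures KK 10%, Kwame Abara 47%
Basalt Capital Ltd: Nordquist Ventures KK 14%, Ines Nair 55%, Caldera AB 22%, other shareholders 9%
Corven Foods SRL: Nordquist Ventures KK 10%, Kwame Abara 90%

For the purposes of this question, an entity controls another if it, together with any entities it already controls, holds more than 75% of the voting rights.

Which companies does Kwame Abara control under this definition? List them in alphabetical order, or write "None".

Corven Foods SRL, Nordquist Ventures KK

Kwame holds 97% of Nordquist, so Kwame controls Nordquist.
Nordquist and Kwame together hold 10% + 90% = 100% of Corven, so Kwame controls Corven.
No other company's threshold is met.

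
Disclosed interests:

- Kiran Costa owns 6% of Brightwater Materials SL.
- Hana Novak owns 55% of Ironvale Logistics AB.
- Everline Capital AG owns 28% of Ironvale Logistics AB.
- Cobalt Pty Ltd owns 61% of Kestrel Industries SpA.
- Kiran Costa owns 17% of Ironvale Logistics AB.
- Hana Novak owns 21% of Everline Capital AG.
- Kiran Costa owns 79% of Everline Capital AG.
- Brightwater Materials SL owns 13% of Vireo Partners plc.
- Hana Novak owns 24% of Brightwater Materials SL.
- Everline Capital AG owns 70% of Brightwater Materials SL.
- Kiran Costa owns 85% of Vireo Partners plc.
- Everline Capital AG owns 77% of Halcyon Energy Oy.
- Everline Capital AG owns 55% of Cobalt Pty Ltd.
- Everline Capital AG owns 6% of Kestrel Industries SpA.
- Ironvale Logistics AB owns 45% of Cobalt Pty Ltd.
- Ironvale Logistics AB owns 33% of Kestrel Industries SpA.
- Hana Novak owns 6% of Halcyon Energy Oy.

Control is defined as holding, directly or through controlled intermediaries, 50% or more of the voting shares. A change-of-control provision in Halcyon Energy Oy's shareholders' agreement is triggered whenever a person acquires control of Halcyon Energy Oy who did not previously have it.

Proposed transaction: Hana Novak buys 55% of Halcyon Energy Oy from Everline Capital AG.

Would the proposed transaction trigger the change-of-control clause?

Yes

The purchase adds only to Hana's holdings (Everline's stake shrinks), so Hana is the only person who could newly come to control Halcyon.
Hana holds 55% of Ironvale, so Hana controls Ironvale.
In Halcyon, Hana's side holds only 6%, not ≥ 50%.
So before the transaction, Hana does not control Halcyon.
After the purchase, Hana's direct stake in Halcyon rises to 6% + 55% = 61%, and Everline's stake falls to 22%.
Hana holds 61% of Halcyon, so Hana controls Halcyon.
Hana did not control Halcyon before and does after, so the clause is triggered.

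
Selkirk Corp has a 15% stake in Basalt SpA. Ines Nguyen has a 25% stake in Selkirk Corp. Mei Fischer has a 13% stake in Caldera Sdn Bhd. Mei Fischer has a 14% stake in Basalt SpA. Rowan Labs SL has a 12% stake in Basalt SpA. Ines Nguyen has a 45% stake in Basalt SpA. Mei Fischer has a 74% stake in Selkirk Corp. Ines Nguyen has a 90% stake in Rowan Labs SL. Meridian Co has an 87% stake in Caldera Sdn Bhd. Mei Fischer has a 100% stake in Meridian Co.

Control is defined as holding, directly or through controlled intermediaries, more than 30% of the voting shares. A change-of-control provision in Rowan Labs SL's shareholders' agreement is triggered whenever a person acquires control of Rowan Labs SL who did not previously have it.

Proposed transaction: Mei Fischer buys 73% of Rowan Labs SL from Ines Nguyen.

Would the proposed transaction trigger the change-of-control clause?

Yes

The purchase adds only to Mei's holdings (Ines's stake shrinks), so Mei is the only person who could newly come to control Rowan.
Mei holds 100% of Meridian, so Mei controls Meridian.
Mei holds 74% of Selkirk, so Mei controls Selkirk.
Meridian and Mei together hold 87% + 13% = 100% of Caldera, so Mei controls Caldera.
Neither Mei nor any entity Mei controls holds any voting interest in Rowan.
So before the transaction, Mei does not control Rowan.
After the purchase, Mei holds 73% of Rowan directly, and Ines's stake falls to 17%.
Mei holds 73% of Rowan, so Mei controls Rowan.
Mei did not control Rowan before and does after, so the clause is triggered.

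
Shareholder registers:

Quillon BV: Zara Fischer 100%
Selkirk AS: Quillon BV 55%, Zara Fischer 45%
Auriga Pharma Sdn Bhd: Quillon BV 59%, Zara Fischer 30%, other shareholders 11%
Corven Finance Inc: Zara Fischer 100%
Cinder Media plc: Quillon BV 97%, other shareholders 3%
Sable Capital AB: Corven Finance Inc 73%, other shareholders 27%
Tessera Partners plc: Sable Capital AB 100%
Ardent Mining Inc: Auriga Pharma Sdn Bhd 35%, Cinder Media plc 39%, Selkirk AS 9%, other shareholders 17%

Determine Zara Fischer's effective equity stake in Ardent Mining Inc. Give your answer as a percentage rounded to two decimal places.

77.98%

Zara reaches Ardent along 5 paths.
Via Quillon → Auriga: 100% × 59% × 35% = 20.65%.
Via Auriga: 30% × 35% = 10.5%.
Via Quillon → Cinder: 100% × 97% × 39% = 37.83%.
Via Quillon → Selkirk: 100% × 55% × 9% = 4.95%.
Via Selkirk: 45% × 9% = 4.05%.
Total: 20.65% + 10.5% + 37.83% + 4.95% + 4.05% = 77.98%.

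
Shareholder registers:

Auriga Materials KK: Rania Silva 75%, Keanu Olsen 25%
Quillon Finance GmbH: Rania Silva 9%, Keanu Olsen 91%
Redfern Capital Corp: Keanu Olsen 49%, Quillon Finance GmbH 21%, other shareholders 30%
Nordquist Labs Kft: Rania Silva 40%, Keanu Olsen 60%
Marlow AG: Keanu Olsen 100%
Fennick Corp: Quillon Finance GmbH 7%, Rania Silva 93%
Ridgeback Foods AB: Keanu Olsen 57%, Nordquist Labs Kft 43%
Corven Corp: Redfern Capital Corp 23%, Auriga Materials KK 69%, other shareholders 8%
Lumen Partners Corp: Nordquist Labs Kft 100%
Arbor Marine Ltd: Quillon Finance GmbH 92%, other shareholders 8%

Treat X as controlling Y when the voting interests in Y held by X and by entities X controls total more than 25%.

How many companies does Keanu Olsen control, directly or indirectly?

Keanu holds 91% of Quillon, so Keanu controls Quillon.
Keanu and Quillon together hold 49% + 21% = 70% of Redfern, so Keanu controls Redfern.
Keanu holds 60% of Nordquist, so Keanu controls Nordquist.
Keanu holds 100% of Marlow, so Keanu controls Marlow.
Keanu and Nordquist together hold 57% + 43% = 100% of Ridgeback, so Keanu controls Ridgeback.
Nordquist holds 100% of Lumen, so Keanu controls Lumen.
Quillon holds 92% of Arbor, so Keanu controls Arbor.
No other company's threshold is met.
Keanu controls 7 companies.

7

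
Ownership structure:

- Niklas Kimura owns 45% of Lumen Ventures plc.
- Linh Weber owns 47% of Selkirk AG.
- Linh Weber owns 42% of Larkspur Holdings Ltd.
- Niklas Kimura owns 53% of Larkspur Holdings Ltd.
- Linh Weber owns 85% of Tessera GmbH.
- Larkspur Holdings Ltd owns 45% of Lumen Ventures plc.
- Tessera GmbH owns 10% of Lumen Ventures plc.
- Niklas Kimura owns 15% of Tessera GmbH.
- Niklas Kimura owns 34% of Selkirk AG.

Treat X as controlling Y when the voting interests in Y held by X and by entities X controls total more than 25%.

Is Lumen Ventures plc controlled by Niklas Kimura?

Yes

Niklas holds 53% of Larkspur, so Niklas controls Larkspur.
Niklas and Larkspur together hold 45% + 45% = 90% of Lumen, so Niklas controls Lumen.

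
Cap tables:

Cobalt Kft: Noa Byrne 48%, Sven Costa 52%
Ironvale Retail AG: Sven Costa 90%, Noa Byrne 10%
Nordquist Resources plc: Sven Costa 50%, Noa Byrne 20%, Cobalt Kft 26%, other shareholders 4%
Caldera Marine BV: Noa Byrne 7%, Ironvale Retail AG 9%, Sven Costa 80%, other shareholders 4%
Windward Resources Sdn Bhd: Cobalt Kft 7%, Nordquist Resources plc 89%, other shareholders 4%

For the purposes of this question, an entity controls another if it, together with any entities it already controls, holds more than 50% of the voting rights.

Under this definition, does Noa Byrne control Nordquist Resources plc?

No

Noa's largest direct stake is 48% in Cobalt, which does not meet the threshold, so Noa controls no company.
In Nordquist, Noa's side holds only 20%, not > 50%.
So Noa does not control Nordquist.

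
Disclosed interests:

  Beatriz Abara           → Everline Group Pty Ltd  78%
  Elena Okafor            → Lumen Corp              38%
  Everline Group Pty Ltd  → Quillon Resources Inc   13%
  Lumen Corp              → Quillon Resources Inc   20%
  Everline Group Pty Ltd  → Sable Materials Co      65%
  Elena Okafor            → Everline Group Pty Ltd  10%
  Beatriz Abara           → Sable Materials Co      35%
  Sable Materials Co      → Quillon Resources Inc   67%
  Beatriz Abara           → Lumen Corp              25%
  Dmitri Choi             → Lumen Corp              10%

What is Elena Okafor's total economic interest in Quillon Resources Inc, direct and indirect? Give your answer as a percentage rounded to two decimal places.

Elena reaches Quillon along 3 paths.
Via Everline: 10% × 13% = 1.3%.
Via Lumen: 38% × 20% = 7.6%.
Via Everline → Sable: 10% × 65% × 67% = 4.355%.
Total: 1.3% + 7.6% + 4.355% = 13.255%.
Rounded: 13.26%.

13.26%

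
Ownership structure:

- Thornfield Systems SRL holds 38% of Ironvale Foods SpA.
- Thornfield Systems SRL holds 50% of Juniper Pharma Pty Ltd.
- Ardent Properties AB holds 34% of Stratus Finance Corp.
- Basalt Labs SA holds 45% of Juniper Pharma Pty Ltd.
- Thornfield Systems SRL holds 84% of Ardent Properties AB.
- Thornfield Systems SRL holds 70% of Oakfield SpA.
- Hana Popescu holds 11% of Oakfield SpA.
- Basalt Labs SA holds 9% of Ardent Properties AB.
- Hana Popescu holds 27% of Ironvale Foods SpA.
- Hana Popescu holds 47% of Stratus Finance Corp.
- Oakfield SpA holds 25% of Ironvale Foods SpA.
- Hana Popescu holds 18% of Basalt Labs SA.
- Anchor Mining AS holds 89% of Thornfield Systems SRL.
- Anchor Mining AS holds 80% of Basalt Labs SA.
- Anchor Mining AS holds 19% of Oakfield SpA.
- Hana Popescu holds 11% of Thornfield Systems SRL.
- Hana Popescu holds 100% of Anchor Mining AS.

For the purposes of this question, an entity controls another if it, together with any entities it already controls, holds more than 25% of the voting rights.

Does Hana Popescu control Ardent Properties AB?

Yes

Hana holds 100% of Anchor, so Hana controls Anchor.
Hana and Anchor together hold 11% + 89% = 100% of Thornfield, so Hana controls Thornfield.
Anchor and Hana together hold 80% + 18% = 98% of Basalt, so Hana controls Basalt.
Thornfield and Basalt together hold 84% + 9% = 93% of Ardent, so Hana controls Ardent.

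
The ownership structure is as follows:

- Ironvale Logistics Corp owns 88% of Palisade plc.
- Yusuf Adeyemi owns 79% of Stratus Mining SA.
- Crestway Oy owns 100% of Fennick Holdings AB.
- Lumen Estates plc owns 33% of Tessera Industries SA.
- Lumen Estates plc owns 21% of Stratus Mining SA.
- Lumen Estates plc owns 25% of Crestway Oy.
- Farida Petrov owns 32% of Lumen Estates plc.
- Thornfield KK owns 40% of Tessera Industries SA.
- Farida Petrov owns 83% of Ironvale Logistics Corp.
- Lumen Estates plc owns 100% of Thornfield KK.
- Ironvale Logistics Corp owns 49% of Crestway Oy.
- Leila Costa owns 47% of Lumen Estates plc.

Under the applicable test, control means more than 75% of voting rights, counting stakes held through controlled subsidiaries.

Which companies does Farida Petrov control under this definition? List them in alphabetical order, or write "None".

Farida holds 83% of Ironvale, so Farida controls Ironvale.
Ironvale holds 88% of Palisade, so Farida controls Palisade.
No other company's threshold is met.

Ironvale Logistics Corp, Palisade plc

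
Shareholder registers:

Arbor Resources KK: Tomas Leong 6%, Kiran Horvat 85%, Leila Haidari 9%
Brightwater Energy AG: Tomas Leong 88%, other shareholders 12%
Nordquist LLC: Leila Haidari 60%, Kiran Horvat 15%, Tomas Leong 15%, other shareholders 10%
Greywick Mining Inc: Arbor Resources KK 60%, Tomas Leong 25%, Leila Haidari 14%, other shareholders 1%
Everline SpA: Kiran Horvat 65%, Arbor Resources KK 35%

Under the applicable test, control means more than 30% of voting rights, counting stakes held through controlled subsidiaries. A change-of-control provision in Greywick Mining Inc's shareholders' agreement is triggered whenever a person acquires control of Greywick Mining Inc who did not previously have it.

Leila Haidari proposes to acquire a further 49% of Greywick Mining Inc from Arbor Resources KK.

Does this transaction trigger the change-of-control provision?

The purchase adds only to Leila's holdings (Arbor's stake shrinks), so Leila is the only person who could newly come to control Greywick.
Leila holds 60% of Nordquist, so Leila controls Nordquist.
In Greywick, Leila's side holds only 14%, not > 30%.
So before the transaction, Leila does not control Greywick.
After the purchase, Leila's direct stake in Greywick rises to 14% + 49% = 63%, and Arbor's stake falls to 11%.
Leila holds 63% of Greywick, so Leila controls Greywick.
Leila did not control Greywick before and does after, so the clause is triggered.

Yes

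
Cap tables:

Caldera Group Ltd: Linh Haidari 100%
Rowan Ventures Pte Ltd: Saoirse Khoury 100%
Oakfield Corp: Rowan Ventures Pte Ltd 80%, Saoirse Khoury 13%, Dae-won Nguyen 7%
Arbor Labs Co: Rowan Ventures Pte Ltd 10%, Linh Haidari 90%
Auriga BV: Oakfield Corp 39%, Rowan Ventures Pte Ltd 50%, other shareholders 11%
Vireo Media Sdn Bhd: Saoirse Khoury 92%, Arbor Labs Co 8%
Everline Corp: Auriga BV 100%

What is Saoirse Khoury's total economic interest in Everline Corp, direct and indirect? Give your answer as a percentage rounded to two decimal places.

Saoirse reaches Everline along 3 paths.
Via Rowan → Oakfield → Auriga: 100% × 80% × 39% × 100% = 31.2%.
Via Oakfield → Auriga: 13% × 39% × 100% = 5.07%.
Via Rowan → Auriga: 100% × 50% × 100% = 50%.
Total: 31.2% + 5.07% + 50% = 86.27%.

86.27%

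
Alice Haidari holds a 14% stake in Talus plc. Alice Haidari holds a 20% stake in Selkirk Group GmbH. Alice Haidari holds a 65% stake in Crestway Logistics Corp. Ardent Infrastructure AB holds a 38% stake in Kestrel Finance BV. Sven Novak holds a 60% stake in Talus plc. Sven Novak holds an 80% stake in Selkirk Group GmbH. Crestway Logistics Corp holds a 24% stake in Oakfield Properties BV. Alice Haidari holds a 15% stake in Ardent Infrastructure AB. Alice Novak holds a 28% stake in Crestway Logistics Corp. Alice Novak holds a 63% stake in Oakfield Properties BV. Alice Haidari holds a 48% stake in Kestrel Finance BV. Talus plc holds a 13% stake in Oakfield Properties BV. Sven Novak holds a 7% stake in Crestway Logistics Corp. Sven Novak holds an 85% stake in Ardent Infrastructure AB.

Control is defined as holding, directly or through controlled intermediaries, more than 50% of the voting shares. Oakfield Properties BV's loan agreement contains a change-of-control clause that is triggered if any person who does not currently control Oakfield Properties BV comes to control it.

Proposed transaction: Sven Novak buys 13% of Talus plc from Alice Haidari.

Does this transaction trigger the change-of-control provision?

No

The purchase adds only to Sven's holdings (Alice Haidari's stake shrinks), so Sven is the only person who could newly come to control Oakfield.
Sven holds 80% of Selkirk, so Sven controls Selkirk.
Sven holds 60% of Talus, so Sven controls Talus.
Sven holds 85% of Ardent, so Sven controls Ardent.
In Oakfield, Sven's side holds only 13%, not > 50%.
So before the transaction, Sven does not control Oakfield.
After the purchase, Sven's direct stake in Talus rises to 60% + 13% = 73%, and Alice Haidari's stake falls to 1%.
Sven holds 73% of Talus, so Sven controls Talus.
After the transaction, Sven's side holds 13% of Oakfield, not > 50%, so Sven still does not control Oakfield.
No new person acquires control, so the clause is not triggered.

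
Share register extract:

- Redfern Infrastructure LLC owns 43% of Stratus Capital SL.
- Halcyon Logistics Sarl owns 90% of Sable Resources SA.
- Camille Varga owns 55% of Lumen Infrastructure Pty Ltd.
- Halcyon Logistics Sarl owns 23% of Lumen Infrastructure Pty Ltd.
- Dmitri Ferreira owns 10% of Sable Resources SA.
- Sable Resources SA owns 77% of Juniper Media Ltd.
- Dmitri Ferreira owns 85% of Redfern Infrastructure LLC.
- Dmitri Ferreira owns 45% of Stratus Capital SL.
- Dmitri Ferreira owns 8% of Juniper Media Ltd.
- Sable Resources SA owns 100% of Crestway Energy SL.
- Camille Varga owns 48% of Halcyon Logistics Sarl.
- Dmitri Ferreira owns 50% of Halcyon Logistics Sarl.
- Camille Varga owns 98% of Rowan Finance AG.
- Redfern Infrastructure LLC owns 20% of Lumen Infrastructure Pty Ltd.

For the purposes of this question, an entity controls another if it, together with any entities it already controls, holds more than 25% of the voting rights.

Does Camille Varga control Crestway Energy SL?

Yes

Camille holds 48% of Halcyon, so Camille controls Halcyon.
Halcyon holds 90% of Sable, so Camille controls Sable.
Sable holds 100% of Crestway, so Camille controls Crestway.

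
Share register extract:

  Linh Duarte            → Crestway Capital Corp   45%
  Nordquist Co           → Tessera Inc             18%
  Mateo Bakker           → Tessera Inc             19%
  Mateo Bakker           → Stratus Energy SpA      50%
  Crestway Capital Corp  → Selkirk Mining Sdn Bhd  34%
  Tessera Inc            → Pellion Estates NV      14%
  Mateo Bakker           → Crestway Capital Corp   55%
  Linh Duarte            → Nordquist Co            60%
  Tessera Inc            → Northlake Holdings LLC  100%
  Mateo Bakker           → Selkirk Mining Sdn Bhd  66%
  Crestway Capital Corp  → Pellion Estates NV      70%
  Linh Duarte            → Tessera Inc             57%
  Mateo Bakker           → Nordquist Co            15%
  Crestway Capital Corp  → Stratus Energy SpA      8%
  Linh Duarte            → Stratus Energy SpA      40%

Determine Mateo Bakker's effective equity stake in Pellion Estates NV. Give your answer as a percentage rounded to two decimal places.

41.54%

Mateo reaches Pellion along 3 paths.
Via Crestway: 55% × 70% = 38.5%.
Via Nordquist → Tessera: 15% × 18% × 14% = 0.378%.
Via Tessera: 19% × 14% = 2.66%.
Total: 38.5% + 0.378% + 2.66% = 41.538%.
Rounded: 41.54%.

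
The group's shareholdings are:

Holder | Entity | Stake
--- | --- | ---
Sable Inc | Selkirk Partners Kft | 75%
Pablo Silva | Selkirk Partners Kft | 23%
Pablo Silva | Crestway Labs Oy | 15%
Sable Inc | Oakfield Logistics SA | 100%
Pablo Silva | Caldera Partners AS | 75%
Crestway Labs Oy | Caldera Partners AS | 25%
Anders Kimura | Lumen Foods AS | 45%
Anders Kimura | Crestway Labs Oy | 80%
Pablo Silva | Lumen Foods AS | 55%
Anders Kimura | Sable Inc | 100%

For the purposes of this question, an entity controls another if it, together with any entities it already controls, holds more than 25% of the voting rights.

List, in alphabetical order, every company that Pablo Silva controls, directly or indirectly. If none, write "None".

Caldera Partners AS, Lumen Foods AS

Pablo holds 55% of Lumen, so Pablo controls Lumen.
Pablo holds 75% of Caldera, so Pablo controls Caldera.
No other company's threshold is met.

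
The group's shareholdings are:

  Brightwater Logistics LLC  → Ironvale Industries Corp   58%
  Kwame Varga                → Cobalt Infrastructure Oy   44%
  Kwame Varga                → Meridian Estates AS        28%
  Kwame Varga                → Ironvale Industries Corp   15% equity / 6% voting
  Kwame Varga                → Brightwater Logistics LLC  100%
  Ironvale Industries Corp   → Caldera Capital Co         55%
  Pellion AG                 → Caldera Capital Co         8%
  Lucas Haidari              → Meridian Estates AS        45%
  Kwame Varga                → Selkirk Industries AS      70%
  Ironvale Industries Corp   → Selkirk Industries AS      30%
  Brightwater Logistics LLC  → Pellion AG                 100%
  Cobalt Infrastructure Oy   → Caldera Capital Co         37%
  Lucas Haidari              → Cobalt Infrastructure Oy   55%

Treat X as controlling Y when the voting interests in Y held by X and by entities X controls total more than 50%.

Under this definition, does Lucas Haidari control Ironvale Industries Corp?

No

Lucas holds 55% of Cobalt, so Lucas controls Cobalt.
Neither Lucas nor any entity Lucas controls holds any voting interest in Ironvale.
So Lucas does not control Ironvale.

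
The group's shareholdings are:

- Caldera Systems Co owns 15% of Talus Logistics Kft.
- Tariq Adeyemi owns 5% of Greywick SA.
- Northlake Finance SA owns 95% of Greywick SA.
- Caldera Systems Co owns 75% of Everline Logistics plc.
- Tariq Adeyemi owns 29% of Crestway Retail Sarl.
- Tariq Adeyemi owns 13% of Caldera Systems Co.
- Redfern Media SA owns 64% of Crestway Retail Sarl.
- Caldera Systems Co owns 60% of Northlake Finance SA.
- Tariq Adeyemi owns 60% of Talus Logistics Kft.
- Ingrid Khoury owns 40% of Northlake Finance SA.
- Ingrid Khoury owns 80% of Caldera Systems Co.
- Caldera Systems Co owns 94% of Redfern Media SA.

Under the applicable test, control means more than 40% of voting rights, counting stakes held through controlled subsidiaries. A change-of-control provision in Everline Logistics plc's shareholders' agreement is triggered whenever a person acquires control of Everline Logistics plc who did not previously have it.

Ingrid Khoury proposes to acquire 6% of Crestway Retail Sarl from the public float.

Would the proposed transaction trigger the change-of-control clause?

The purchase changes only Ingrid's holdings, so Ingrid is the only person who could newly come to control Everline.
Ingrid holds 80% of Caldera, so Ingrid controls Caldera.
Caldera holds 75% of Everline, so Ingrid controls Everline.
So Ingrid already controls Everline before the transaction.
After the purchase, Ingrid holds 6% of Crestway directly.
Ingrid controlled Everline already, so this is not a new person acquiring control; every other person's position is unchanged or reduced.
No new person acquires control, so the clause is not triggered.

No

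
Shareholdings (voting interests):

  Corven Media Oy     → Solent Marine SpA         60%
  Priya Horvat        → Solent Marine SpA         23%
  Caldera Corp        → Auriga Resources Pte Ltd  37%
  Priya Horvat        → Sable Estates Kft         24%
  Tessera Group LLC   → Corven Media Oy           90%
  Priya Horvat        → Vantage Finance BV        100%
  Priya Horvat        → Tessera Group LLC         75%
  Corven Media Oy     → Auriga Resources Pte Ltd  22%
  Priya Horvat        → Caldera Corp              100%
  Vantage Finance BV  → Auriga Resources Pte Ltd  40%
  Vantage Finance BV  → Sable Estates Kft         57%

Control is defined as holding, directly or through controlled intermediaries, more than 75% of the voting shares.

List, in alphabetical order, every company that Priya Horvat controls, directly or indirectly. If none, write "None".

Auriga Resources Pte Ltd, Caldera Corp, Sable Estates Kft, Vantage Finance BV

Priya holds 100% of Caldera, so Priya controls Caldera.
Priya holds 100% of Vantage, so Priya controls Vantage.
Vantage and Priya together hold 57% + 24% = 81% of Sable, so Priya controls Sable.
Caldera and Vantage together hold 37% + 40% = 77% of Auriga, so Priya controls Auriga.
No other company's threshold is met.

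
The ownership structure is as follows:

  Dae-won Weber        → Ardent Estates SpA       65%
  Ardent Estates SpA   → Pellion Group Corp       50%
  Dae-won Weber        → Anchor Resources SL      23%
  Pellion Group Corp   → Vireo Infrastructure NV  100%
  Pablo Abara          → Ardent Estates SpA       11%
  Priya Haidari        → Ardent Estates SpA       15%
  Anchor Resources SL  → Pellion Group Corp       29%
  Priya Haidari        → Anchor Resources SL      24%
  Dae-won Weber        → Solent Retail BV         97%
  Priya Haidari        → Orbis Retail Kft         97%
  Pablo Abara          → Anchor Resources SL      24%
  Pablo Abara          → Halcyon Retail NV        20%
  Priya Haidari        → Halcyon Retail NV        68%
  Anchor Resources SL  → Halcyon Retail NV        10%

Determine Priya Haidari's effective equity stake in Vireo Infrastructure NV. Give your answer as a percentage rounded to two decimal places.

14.46%

Priya reaches Vireo along 2 paths.
Via Anchor → Pellion: 24% × 29% × 100% = 6.96%.
Via Ardent → Pellion: 15% × 50% × 100% = 7.5%.
Total: 6.96% + 7.5% = 14.46%.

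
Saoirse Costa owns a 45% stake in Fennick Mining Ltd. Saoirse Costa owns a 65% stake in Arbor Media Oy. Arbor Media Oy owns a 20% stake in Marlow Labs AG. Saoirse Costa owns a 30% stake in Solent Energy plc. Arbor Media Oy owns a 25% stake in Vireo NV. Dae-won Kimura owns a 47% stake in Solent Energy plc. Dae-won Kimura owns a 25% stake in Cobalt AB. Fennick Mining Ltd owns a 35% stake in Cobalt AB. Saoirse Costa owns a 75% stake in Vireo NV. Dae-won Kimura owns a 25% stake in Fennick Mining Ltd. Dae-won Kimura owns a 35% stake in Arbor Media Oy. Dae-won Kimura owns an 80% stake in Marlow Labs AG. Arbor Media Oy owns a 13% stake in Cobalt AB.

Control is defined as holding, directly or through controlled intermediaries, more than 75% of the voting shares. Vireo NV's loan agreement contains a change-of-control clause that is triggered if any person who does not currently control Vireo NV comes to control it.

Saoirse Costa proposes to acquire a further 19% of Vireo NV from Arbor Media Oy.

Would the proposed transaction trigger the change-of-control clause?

Yes

The purchase adds only to Saoirse's holdings (Arbor's stake shrinks), so Saoirse is the only person who could newly come to control Vireo.
Saoirse's largest direct stake is 75% in Vireo, which does not meet the threshold, so Saoirse controls no company.
In Vireo, Saoirse's side holds only 75%, not > 75%.
So before the transaction, Saoirse does not control Vireo.
After the purchase, Saoirse's direct stake in Vireo rises to 75% + 19% = 94%, and Arbor's stake falls to 6%.
Saoirse holds 94% of Vireo, so Saoirse controls Vireo.
Saoirse did not control Vireo before and does after, so the clause is triggered.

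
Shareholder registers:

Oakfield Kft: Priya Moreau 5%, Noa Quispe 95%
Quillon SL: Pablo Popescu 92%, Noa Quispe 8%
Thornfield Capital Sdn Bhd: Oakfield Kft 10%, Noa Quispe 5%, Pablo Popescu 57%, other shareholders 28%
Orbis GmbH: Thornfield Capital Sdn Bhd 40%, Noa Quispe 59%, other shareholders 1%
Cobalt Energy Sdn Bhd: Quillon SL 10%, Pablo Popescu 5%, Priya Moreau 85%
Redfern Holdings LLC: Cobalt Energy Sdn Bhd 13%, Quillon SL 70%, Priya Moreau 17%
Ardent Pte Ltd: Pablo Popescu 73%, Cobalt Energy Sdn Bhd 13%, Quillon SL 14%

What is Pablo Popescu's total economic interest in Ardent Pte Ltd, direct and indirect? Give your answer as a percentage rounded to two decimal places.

Pablo reaches Ardent along 4 paths.
Direct stake: 73% = 73%.
Via Quillon → Cobalt: 92% × 10% × 13% = 1.196%.
Via Cobalt: 5% × 13% = 0.65%.
Via Quillon: 92% × 14% = 12.88%.
Total: 73% + 1.196% + 0.65% + 12.88% = 87.726%.
Rounded: 87.73%.

87.73%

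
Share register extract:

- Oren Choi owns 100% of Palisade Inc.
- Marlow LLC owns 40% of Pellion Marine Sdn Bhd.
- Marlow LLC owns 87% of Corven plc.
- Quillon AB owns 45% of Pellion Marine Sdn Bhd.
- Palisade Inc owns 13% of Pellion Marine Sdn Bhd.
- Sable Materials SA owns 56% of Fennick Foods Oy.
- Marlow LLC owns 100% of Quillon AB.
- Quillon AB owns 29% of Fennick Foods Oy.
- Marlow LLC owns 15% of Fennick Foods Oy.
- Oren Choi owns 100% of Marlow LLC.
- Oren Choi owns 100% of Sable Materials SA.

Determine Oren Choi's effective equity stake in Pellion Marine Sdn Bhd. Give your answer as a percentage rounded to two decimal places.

Oren reaches Pellion along 3 paths.
Via Marlow: 100% × 40% = 40%.
Via Marlow → Quillon: 100% × 100% × 45% = 45%.
Via Palisade: 100% × 13% = 13%.
Total: 40% + 45% + 13% = 98%.
Rounded: 98.00%.

98.00%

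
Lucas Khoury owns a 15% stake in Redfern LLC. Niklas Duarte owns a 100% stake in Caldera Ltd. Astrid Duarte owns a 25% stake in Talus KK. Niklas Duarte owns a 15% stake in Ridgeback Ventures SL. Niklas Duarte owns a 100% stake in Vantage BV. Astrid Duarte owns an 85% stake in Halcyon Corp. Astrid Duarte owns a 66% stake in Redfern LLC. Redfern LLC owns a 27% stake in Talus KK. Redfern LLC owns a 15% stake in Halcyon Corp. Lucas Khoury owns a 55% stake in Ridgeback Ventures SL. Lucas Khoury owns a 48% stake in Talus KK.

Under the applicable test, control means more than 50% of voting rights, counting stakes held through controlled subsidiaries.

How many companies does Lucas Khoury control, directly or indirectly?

Lucas holds 55% of Ridgeback, so Lucas controls Ridgeback.
No other company's threshold is met.
Lucas controls 1 company.

1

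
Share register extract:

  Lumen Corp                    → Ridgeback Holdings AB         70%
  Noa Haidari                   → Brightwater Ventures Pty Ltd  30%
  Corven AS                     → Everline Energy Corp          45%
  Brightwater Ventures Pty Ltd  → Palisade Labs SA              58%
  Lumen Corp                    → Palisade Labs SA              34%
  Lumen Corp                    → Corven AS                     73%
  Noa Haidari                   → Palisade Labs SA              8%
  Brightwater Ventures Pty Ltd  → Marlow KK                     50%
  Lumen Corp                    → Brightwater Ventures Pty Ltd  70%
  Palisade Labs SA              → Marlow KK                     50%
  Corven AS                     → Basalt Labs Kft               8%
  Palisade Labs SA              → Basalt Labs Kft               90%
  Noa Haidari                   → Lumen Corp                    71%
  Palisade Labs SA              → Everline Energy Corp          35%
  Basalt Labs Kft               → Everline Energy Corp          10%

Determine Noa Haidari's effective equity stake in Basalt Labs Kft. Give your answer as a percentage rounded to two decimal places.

Noa reaches Basalt along 5 paths.
Via Palisade: 8% × 90% = 7.2%.
Via Lumen → Palisade: 71% × 34% × 90% = 21.726%.
Via Lumen → Brightwater → Palisade: 71% × 70% × 58% × 90% = 25.9434%.
Via Brightwater → Palisade: 30% × 58% × 90% = 15.66%.
Via Lumen → Corven: 71% × 73% × 8% = 4.1464%.
Total: 7.2% + 21.726% + 25.9434% + 15.66% + 4.1464% = 74.6758%.
Rounded: 74.68%.

74.68%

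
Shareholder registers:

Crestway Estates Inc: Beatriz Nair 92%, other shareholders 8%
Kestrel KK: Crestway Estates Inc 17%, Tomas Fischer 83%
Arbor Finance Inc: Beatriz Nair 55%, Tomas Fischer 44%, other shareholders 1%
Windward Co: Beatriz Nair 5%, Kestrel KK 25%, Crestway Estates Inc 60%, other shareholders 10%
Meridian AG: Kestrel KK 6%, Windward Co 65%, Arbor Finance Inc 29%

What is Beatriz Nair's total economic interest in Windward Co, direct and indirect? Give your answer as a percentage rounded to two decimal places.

Beatriz reaches Windward along 3 paths.
Direct stake: 5% = 5%.
Via Crestway → Kestrel: 92% × 17% × 25% = 3.91%.
Via Crestway: 92% × 60% = 55.2%.
Total: 5% + 3.91% + 55.2% = 64.11%.

64.11%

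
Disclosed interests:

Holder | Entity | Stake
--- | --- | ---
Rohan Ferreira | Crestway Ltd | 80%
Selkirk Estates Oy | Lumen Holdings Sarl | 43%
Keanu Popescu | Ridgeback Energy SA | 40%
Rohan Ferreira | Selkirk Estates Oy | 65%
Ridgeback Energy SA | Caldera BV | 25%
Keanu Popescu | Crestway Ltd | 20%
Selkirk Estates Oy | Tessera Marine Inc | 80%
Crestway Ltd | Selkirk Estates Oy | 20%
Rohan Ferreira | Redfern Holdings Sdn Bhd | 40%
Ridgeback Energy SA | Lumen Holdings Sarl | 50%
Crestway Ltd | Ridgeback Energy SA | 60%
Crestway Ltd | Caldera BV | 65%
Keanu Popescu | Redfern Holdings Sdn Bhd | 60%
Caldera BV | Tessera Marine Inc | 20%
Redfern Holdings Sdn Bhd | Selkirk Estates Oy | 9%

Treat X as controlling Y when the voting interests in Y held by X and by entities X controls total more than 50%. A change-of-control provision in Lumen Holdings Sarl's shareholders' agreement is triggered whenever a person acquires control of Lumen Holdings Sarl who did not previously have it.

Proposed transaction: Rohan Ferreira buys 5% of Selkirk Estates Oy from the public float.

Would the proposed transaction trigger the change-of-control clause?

The purchase changes only Rohan's holdings, so Rohan is the only person who could newly come to control Lumen.
Rohan holds 80% of Crestway, so Rohan controls Crestway.
Rohan and Crestway together hold 65% + 20% = 85% of Selkirk, so Rohan controls Selkirk.
Crestway holds 60% of Ridgeback, so Rohan controls Ridgeback.
Ridgeback and Selkirk together hold 50% + 43% = 93% of Lumen, so Rohan controls Lumen.
So Rohan already controls Lumen before the transaction.
After the purchase, Rohan's direct stake in Selkirk rises to 65% + 5% = 70%.
Rohan controlled Lumen already, so this is not a new person acquiring control; every other person's position is unchanged or reduced.
No new person acquires control, so the clause is not triggered.

No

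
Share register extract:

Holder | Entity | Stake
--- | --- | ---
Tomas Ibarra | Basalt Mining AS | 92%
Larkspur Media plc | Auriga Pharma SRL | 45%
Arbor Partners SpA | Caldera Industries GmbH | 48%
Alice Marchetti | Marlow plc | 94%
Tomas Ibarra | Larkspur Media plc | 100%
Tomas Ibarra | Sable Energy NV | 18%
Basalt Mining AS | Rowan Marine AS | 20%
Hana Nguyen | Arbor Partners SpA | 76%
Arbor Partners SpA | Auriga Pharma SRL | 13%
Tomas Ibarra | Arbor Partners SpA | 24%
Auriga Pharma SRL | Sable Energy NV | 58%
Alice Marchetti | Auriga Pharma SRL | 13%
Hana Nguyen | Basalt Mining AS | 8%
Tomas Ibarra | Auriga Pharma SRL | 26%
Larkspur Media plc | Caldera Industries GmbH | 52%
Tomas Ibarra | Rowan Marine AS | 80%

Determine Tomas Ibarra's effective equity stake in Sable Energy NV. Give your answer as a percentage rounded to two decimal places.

Tomas reaches Sable along 4 paths.
Via Larkspur → Auriga: 100% × 45% × 58% = 26.1%.
Via Arbor → Auriga: 24% × 13% × 58% = 1.8096%.
Via Auriga: 26% × 58% = 15.08%.
Direct stake: 18% = 18%.
Total: 26.1% + 1.8096% + 15.08% + 18% = 60.9896%.
Rounded: 60.99%.

60.99%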